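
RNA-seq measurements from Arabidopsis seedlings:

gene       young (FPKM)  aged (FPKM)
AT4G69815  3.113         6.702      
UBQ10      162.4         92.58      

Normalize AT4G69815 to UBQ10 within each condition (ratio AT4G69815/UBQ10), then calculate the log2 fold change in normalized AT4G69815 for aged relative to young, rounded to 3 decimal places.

1.917

AT4G69815/UBQ10 (young) = 3.113 / 162.4 = 0.019169
AT4G69815/UBQ10 (aged) = 6.702 / 92.58 = 0.072391
Fold change = 0.072391 / 0.019169 = 3.7765
log2(3.7765) = 1.9171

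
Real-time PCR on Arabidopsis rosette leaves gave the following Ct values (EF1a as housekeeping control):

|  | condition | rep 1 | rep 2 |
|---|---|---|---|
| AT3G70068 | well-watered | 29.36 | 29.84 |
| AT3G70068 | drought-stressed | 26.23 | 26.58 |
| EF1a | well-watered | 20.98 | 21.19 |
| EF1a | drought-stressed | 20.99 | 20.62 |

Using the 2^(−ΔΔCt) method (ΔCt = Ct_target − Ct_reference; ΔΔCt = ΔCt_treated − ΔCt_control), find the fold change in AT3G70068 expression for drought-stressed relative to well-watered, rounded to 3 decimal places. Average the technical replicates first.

Mean Ct: AT3G70068 well-watered 29.600; AT3G70068 drought-stressed 26.405; EF1a well-watered 21.085; EF1a drought-stressed 20.805
ΔCt(well-watered) = 29.600 − 21.085 = 8.515
ΔCt(drought-stressed) = 26.405 − 20.805 = 5.600
ΔΔCt = 5.600 − 8.515 = -2.915
Fold change = 2^(−(-2.915)) = 2^2.915 = 7.5423

7.542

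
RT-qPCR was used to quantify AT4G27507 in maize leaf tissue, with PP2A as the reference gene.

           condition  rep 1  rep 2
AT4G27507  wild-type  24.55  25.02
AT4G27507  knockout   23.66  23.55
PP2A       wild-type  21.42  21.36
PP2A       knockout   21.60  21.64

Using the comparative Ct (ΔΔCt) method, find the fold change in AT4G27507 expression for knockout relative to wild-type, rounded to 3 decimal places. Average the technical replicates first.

Mean Ct: AT4G27507 wild-type 24.785; AT4G27507 knockout 23.605; PP2A wild-type 21.390; PP2A knockout 21.620
ΔCt(wild-type) = 24.785 − 21.390 = 3.395
ΔCt(knockout) = 23.605 − 21.620 = 1.985
ΔΔCt = 1.985 − 3.395 = -1.410
Fold change = 2^(−(-1.410)) = 2^1.410 = 2.6574

2.657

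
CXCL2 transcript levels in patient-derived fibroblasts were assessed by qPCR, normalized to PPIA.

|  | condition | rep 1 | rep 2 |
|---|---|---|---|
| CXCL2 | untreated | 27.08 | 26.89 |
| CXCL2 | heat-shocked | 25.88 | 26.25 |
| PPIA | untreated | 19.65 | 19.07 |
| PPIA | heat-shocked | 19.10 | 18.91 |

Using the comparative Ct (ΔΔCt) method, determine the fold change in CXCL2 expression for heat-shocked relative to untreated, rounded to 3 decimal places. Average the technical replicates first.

1.479

Mean Ct: CXCL2 untreated 26.985; CXCL2 heat-shocked 26.065; PPIA untreated 19.360; PPIA heat-shocked 19.005
ΔCt(untreated) = 26.985 − 19.360 = 7.625
ΔCt(heat-shocked) = 26.065 − 19.005 = 7.060
ΔΔCt = 7.060 − 7.625 = -0.565
Fold change = 2^(−(-0.565)) = 2^0.565 = 1.4794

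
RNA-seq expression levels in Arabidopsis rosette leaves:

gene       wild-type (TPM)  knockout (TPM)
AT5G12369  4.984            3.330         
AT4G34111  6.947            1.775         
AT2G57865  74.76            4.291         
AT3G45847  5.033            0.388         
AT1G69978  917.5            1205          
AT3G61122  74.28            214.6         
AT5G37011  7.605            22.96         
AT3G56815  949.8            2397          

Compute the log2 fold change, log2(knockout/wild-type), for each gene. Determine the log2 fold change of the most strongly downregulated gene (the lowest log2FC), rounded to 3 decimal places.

-4.123

log2(3.330/4.984) = -0.582  (AT5G12369)
log2(1.775/6.947) = -1.969  (AT4G34111)
log2(4.291/74.76) = -4.123  (AT2G57865)
log2(0.388/5.033) = -3.697  (AT3G45847)
log2(1205/917.5) = 0.393  (AT1G69978)
log2(214.6/74.28) = 1.531  (AT3G61122)
log2(22.96/7.605) = 1.594  (AT5G37011)
log2(2397/949.8) = 1.336  (AT3G56815)
AT2G57865 is most strongly downregulated.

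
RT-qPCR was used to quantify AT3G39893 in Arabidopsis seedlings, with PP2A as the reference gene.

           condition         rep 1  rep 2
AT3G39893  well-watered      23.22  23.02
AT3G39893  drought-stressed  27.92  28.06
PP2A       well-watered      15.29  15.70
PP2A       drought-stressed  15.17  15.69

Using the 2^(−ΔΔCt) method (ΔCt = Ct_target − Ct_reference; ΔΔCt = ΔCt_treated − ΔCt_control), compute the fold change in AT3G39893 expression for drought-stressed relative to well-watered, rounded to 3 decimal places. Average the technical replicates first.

0.033

Mean Ct: AT3G39893 well-watered 23.120; AT3G39893 drought-stressed 27.990; PP2A well-watered 15.495; PP2A drought-stressed 15.430
ΔCt(well-watered) = 23.120 − 15.495 = 7.625
ΔCt(drought-stressed) = 27.990 − 15.430 = 12.560
ΔΔCt = 12.560 − 7.625 = 4.935
Fold change = 2^(−4.935) = 0.0327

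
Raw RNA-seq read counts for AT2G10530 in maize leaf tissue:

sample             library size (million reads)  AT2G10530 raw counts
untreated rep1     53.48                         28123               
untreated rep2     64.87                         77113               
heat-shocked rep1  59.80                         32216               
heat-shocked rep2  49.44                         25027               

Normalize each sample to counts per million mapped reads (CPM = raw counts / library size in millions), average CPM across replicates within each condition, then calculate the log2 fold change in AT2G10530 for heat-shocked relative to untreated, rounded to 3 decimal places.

-0.714

CPM(untreated rep1) = 28123 / 53.48 = 525.8601
CPM(untreated rep2) = 77113 / 64.87 = 1188.7313
CPM(heat-shocked rep1) = 32216 / 59.80 = 538.7291
CPM(heat-shocked rep2) = 25027 / 49.44 = 506.2095
mean CPM(untreated) = 857.2957; mean CPM(heat-shocked) = 522.4693
Fold change = 522.4693 / 857.2957 = 0.60944
log2(0.60944) = -0.7144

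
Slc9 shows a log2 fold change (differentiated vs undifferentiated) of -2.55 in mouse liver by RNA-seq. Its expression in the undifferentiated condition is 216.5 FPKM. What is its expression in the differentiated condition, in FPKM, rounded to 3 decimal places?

Fold change = 2^(-2.55) = 0.1708
differentiated expression = 216.5 × 0.1708 = 36.968

36.968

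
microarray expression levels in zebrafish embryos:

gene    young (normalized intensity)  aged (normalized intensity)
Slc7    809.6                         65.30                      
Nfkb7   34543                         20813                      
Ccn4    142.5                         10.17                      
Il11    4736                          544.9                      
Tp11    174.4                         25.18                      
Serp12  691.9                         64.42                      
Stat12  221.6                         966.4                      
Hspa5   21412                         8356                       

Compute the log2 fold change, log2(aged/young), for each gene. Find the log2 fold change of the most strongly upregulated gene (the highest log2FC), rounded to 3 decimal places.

2.125

log2(65.30/809.6) = -3.632  (Slc7)
log2(20813/34543) = -0.731  (Nfkb7)
log2(10.17/142.5) = -3.809  (Ccn4)
log2(544.9/4736) = -3.120  (Il11)
log2(25.18/174.4) = -2.792  (Tp11)
log2(64.42/691.9) = -3.425  (Serp12)
log2(966.4/221.6) = 2.125  (Stat12)
log2(8356/21412) = -1.358  (Hspa5)
Stat12 is most strongly upregulated.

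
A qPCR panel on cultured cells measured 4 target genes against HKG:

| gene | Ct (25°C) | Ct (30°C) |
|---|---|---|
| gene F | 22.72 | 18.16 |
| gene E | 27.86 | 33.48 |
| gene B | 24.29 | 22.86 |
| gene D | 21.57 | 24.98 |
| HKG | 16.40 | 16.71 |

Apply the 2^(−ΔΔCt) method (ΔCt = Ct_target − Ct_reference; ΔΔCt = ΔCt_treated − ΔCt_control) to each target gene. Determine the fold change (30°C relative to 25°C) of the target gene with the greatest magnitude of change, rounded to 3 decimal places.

0.025

gene F: ΔΔCt = (18.16−16.71) − (22.72−16.40) = 1.45 − 6.32 = -4.87; fold change = 2^4.87 = 29.243
gene E: ΔΔCt = (33.48−16.71) − (27.86−16.40) = 16.77 − 11.46 = 5.31; fold change = 2^-5.31 = 0.025
gene B: ΔΔCt = (22.86−16.71) − (24.29−16.40) = 6.15 − 7.89 = -1.74; fold change = 2^1.74 = 3.340
gene D: ΔΔCt = (24.98−16.71) − (21.57−16.40) = 8.27 − 5.17 = 3.10; fold change = 2^-3.10 = 0.117
gene E has the largest |ΔΔCt| = 5.31.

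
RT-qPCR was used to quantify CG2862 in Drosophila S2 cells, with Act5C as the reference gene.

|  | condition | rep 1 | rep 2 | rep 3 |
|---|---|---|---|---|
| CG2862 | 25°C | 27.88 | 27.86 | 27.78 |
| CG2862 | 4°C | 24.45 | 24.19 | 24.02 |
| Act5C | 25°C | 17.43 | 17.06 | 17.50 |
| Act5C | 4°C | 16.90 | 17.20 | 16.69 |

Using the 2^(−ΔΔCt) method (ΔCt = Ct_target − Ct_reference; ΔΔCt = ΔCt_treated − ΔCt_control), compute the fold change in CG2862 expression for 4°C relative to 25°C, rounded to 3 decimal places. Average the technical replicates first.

Mean Ct: CG2862 25°C 27.840; CG2862 4°C 24.220; Act5C 25°C 17.330; Act5C 4°C 16.930
ΔCt(25°C) = 27.840 − 17.330 = 10.510
ΔCt(4°C) = 24.220 − 16.930 = 7.290
ΔΔCt = 7.290 − 10.510 = -3.220
Fold change = 2^(−(-3.220)) = 2^3.220 = 9.3179

9.318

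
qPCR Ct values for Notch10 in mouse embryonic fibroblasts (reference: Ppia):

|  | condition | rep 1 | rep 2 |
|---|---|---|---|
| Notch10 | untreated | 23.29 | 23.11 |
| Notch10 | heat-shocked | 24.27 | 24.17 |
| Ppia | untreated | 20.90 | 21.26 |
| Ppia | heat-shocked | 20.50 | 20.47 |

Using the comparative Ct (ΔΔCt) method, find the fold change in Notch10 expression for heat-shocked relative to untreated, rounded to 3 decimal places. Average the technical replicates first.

0.326

Mean Ct: Notch10 untreated 23.200; Notch10 heat-shocked 24.220; Ppia untreated 21.080; Ppia heat-shocked 20.485
ΔCt(untreated) = 23.200 − 21.080 = 2.120
ΔCt(heat-shocked) = 24.220 − 20.485 = 3.735
ΔΔCt = 3.735 − 2.120 = 1.615
Fold change = 2^(−1.615) = 0.3265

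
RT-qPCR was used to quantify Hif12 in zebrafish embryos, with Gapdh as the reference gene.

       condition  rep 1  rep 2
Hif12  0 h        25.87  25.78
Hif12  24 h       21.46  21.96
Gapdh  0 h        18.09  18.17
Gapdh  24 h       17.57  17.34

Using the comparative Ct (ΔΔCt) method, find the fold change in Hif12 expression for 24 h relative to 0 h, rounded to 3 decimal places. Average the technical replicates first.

10.853

Mean Ct: Hif12 0 h 25.825; Hif12 24 h 21.710; Gapdh 0 h 18.130; Gapdh 24 h 17.455
ΔCt(0 h) = 25.825 − 18.130 = 7.695
ΔCt(24 h) = 21.710 − 17.455 = 4.255
ΔΔCt = 4.255 − 7.695 = -3.440
Fold change = 2^(−(-3.440)) = 2^3.440 = 10.8528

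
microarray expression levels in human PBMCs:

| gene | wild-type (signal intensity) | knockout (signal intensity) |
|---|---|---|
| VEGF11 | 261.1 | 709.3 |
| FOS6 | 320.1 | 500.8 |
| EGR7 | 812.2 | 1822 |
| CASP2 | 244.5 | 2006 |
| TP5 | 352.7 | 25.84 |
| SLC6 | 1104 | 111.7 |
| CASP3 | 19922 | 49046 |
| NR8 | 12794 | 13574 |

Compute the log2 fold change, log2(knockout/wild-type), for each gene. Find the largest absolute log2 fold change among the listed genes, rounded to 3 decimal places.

log2(709.3/261.1) = 1.442  (VEGF11)
log2(500.8/320.1) = 0.646  (FOS6)
log2(1822/812.2) = 1.166  (EGR7)
log2(2006/244.5) = 3.036  (CASP2)
log2(25.84/352.7) = -3.771  (TP5)
log2(111.7/1104) = -3.305  (SLC6)
log2(49046/19922) = 1.300  (CASP3)
log2(13574/12794) = 0.085  (NR8)
The largest magnitude belongs to TP5.

3.771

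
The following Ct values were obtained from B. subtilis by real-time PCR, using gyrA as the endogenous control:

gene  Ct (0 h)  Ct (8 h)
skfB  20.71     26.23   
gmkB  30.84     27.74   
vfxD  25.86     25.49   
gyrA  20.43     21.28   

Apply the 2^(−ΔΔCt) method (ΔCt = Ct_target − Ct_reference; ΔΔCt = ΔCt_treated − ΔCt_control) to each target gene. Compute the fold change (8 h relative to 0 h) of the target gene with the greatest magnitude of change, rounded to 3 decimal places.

0.039

skfB: ΔΔCt = (26.23−21.28) − (20.71−20.43) = 4.95 − 0.28 = 4.67; fold change = 2^-4.67 = 0.039
gmkB: ΔΔCt = (27.74−21.28) − (30.84−20.43) = 6.46 − 10.41 = -3.95; fold change = 2^3.95 = 15.455
vfxD: ΔΔCt = (25.49−21.28) − (25.86−20.43) = 4.21 − 5.43 = -1.22; fold change = 2^1.22 = 2.329
skfB has the largest |ΔΔCt| = 4.67.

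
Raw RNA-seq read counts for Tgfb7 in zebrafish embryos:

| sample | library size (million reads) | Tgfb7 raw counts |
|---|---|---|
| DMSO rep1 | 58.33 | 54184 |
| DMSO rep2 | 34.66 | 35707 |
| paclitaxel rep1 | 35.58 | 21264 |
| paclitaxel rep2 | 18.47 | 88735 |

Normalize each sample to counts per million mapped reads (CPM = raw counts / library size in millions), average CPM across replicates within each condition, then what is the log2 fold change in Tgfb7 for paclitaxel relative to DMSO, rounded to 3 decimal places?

1.463

CPM(DMSO rep1) = 54184 / 58.33 = 928.9217
CPM(DMSO rep2) = 35707 / 34.66 = 1030.2077
CPM(paclitaxel rep1) = 21264 / 35.58 = 597.6391
CPM(paclitaxel rep2) = 88735 / 18.47 = 4804.2772
mean CPM(DMSO) = 979.5647; mean CPM(paclitaxel) = 2700.9582
Fold change = 2700.9582 / 979.5647 = 2.75730
log2(2.75730) = 1.4633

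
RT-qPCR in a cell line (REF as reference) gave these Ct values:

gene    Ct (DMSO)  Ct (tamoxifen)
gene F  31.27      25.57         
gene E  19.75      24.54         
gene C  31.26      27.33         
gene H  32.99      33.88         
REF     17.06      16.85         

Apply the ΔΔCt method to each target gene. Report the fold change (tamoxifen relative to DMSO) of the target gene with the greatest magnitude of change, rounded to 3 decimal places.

44.942

gene F: ΔΔCt = (25.57−16.85) − (31.27−17.06) = 8.72 − 14.21 = -5.49; fold change = 2^5.49 = 44.942
gene E: ΔΔCt = (24.54−16.85) − (19.75−17.06) = 7.69 − 2.69 = 5.00; fold change = 2^-5.00 = 0.031
gene C: ΔΔCt = (27.33−16.85) − (31.26−17.06) = 10.48 − 14.20 = -3.72; fold change = 2^3.72 = 13.177
gene H: ΔΔCt = (33.88−16.85) − (32.99−17.06) = 17.03 − 15.93 = 1.10; fold change = 2^-1.10 = 0.467
gene F has the largest |ΔΔCt| = 5.49.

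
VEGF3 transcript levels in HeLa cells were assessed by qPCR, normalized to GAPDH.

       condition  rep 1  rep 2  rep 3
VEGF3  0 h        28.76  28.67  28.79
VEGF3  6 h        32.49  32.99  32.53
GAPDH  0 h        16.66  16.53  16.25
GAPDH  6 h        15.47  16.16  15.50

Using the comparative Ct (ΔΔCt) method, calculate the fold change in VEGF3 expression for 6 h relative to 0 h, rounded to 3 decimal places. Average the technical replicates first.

Mean Ct: VEGF3 0 h 28.740; VEGF3 6 h 32.670; GAPDH 0 h 16.480; GAPDH 6 h 15.710
ΔCt(0 h) = 28.740 − 16.480 = 12.260
ΔCt(6 h) = 32.670 − 15.710 = 16.960
ΔΔCt = 16.960 − 12.260 = 4.700
Fold change = 2^(−4.700) = 0.0385

0.038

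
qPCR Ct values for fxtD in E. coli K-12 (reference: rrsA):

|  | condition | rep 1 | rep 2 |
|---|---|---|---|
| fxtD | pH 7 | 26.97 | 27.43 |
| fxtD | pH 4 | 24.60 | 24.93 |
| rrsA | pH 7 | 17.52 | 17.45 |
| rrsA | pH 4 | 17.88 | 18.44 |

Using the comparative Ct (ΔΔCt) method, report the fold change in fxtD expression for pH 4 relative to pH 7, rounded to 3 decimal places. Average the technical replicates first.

Mean Ct: fxtD pH 7 27.200; fxtD pH 4 24.765; rrsA pH 7 17.485; rrsA pH 4 18.160
ΔCt(pH 7) = 27.200 − 17.485 = 9.715
ΔCt(pH 4) = 24.765 − 18.160 = 6.605
ΔΔCt = 6.605 − 9.715 = -3.110
Fold change = 2^(−(-3.110)) = 2^3.110 = 8.6338

8.634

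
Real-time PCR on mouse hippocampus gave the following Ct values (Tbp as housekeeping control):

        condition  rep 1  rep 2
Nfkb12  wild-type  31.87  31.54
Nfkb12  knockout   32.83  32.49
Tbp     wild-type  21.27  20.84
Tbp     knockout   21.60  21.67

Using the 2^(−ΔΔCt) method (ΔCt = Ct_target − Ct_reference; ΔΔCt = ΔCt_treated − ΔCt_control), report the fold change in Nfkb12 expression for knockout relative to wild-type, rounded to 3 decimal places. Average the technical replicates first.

0.771

Mean Ct: Nfkb12 wild-type 31.705; Nfkb12 knockout 32.660; Tbp wild-type 21.055; Tbp knockout 21.635
ΔCt(wild-type) = 31.705 − 21.055 = 10.650
ΔCt(knockout) = 32.660 − 21.635 = 11.025
ΔΔCt = 11.025 − 10.650 = 0.375
Fold change = 2^(−0.375) = 0.7711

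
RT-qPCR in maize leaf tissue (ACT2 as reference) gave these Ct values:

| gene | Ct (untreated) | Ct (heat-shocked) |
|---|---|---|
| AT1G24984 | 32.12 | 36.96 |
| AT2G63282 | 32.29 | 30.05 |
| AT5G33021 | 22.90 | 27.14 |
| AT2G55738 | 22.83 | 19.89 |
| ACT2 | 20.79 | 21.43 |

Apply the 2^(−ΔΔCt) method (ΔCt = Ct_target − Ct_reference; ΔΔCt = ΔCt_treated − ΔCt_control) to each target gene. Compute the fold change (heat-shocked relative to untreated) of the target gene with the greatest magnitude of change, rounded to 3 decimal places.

AT1G24984: ΔΔCt = (36.96−21.43) − (32.12−20.79) = 15.53 − 11.33 = 4.20; fold change = 2^-4.20 = 0.054
AT2G63282: ΔΔCt = (30.05−21.43) − (32.29−20.79) = 8.62 − 11.50 = -2.88; fold change = 2^2.88 = 7.362
AT5G33021: ΔΔCt = (27.14−21.43) − (22.90−20.79) = 5.71 − 2.11 = 3.60; fold change = 2^-3.60 = 0.082
AT2G55738: ΔΔCt = (19.89−21.43) − (22.83−20.79) = -1.54 − 2.04 = -3.58; fold change = 2^3.58 = 11.959
AT1G24984 has the largest |ΔΔCt| = 4.20.

0.054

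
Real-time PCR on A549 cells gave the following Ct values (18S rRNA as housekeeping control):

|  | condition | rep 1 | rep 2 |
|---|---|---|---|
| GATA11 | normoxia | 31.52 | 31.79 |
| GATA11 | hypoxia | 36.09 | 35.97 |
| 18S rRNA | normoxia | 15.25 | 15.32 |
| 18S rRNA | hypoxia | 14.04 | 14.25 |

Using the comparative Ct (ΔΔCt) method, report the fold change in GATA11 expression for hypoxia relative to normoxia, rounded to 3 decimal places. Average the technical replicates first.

0.022

Mean Ct: GATA11 normoxia 31.655; GATA11 hypoxia 36.030; 18S rRNA normoxia 15.285; 18S rRNA hypoxia 14.145
ΔCt(normoxia) = 31.655 − 15.285 = 16.370
ΔCt(hypoxia) = 36.030 − 14.145 = 21.885
ΔΔCt = 21.885 − 16.370 = 5.515
Fold change = 2^(−5.515) = 0.0219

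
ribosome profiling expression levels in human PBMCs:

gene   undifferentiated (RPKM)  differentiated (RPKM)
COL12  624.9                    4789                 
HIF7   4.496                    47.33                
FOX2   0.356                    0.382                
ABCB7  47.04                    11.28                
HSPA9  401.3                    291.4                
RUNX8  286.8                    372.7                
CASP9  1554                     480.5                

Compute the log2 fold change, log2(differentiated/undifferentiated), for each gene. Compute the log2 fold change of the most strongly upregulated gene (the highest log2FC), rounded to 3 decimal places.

log2(4789/624.9) = 2.938  (COL12)
log2(47.33/4.496) = 3.396  (HIF7)
log2(0.382/0.356) = 0.102  (FOX2)
log2(11.28/47.04) = -2.060  (ABCB7)
log2(291.4/401.3) = -0.462  (HSPA9)
log2(372.7/286.8) = 0.378  (RUNX8)
log2(480.5/1554) = -1.693  (CASP9)
HIF7 is most strongly upregulated.

3.396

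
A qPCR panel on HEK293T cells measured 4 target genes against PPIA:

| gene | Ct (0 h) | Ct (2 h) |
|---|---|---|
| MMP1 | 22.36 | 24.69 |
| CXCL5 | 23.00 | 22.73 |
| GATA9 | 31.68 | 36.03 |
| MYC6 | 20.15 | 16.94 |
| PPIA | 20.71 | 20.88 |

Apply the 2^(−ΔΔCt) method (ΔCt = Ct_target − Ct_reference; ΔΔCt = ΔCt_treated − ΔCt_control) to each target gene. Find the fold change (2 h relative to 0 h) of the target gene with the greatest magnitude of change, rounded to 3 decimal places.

0.055

MMP1: ΔΔCt = (24.69−20.88) − (22.36−20.71) = 3.81 − 1.65 = 2.16; fold change = 2^-2.16 = 0.224
CXCL5: ΔΔCt = (22.73−20.88) − (23.00−20.71) = 1.85 − 2.29 = -0.44; fold change = 2^0.44 = 1.357
GATA9: ΔΔCt = (36.03−20.88) − (31.68−20.71) = 15.15 − 10.97 = 4.18; fold change = 2^-4.18 = 0.055
MYC6: ΔΔCt = (16.94−20.88) − (20.15−20.71) = -3.94 − (-0.56) = -3.38; fold change = 2^3.38 = 10.411
GATA9 has the largest |ΔΔCt| = 4.18.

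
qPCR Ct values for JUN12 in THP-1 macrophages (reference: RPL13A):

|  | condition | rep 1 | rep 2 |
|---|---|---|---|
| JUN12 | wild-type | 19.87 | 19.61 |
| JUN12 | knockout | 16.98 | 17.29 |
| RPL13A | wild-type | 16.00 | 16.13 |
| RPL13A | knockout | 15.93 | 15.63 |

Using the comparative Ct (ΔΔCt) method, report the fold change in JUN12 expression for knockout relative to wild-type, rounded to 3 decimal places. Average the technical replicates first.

Mean Ct: JUN12 wild-type 19.740; JUN12 knockout 17.135; RPL13A wild-type 16.065; RPL13A knockout 15.780
ΔCt(wild-type) = 19.740 − 16.065 = 3.675
ΔCt(knockout) = 17.135 − 15.780 = 1.355
ΔΔCt = 1.355 − 3.675 = -2.320
Fold change = 2^(−(-2.320)) = 2^2.320 = 4.9933

4.993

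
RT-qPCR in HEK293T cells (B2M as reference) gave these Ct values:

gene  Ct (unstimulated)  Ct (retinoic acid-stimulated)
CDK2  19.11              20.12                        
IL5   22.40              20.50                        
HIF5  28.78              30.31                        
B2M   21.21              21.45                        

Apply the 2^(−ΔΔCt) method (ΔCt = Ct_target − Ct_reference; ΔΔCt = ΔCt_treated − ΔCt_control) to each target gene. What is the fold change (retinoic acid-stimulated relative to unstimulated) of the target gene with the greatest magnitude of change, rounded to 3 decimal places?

4.408

CDK2: ΔΔCt = (20.12−21.45) − (19.11−21.21) = -1.33 − (-2.10) = 0.77; fold change = 2^-0.77 = 0.586
IL5: ΔΔCt = (20.50−21.45) − (22.40−21.21) = -0.95 − 1.19 = -2.14; fold change = 2^2.14 = 4.408
HIF5: ΔΔCt = (30.31−21.45) − (28.78−21.21) = 8.86 − 7.57 = 1.29; fold change = 2^-1.29 = 0.409
IL5 has the largest |ΔΔCt| = 2.14.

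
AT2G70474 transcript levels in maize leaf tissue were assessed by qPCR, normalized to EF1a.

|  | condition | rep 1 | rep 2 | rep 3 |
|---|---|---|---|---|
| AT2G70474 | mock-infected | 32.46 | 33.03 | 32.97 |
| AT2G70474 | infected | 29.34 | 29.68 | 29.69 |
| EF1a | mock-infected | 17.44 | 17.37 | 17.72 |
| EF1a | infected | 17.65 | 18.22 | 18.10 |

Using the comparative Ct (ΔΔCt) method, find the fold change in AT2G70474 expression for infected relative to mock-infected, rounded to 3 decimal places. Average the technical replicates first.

Mean Ct: AT2G70474 mock-infected 32.820; AT2G70474 infected 29.570; EF1a mock-infected 17.510; EF1a infected 17.990
ΔCt(mock-infected) = 32.820 − 17.510 = 15.310
ΔCt(infected) = 29.570 − 17.990 = 11.580
ΔΔCt = 11.580 − 15.310 = -3.730
Fold change = 2^(−(-3.730)) = 2^3.730 = 13.2691

13.269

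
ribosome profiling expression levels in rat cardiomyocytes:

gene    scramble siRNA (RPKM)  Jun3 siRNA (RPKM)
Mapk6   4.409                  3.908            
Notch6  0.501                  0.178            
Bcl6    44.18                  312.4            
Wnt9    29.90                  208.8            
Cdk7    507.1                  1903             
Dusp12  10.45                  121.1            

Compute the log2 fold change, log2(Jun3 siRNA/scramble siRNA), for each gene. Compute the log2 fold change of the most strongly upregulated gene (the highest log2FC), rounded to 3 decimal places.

3.535

log2(3.908/4.409) = -0.174  (Mapk6)
log2(0.178/0.501) = -1.493  (Notch6)
log2(312.4/44.18) = 2.822  (Bcl6)
log2(208.8/29.90) = 2.804  (Wnt9)
log2(1903/507.1) = 1.908  (Cdk7)
log2(121.1/10.45) = 3.535  (Dusp12)
Dusp12 is most strongly upregulated.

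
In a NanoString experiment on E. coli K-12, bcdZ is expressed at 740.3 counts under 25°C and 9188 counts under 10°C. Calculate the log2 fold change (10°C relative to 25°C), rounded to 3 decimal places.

Fold change = 9188 / 740.3 = 12.4112
log2(12.4112) = 3.6336

3.634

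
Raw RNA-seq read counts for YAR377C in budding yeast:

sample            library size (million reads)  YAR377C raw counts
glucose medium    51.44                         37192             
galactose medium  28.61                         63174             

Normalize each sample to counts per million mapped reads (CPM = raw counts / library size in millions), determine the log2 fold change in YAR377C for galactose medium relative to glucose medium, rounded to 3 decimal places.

1.611

CPM(glucose medium) = 37192 / 51.44 = 723.0171
CPM(galactose medium) = 63174 / 28.61 = 2208.1091
Fold change = 2208.1091 / 723.0171 = 3.05402
log2(3.05402) = 1.6107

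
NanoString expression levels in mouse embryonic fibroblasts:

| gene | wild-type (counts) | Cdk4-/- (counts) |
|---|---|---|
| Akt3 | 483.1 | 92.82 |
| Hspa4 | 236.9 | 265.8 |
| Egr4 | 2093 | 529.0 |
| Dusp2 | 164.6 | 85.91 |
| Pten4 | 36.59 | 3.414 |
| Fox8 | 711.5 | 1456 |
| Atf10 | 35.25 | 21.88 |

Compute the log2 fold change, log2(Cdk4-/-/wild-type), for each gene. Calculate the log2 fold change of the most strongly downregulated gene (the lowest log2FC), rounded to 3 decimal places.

log2(92.82/483.1) = -2.380  (Akt3)
log2(265.8/236.9) = 0.166  (Hspa4)
log2(529.0/2093) = -1.984  (Egr4)
log2(85.91/164.6) = -0.938  (Dusp2)
log2(3.414/36.59) = -3.422  (Pten4)
log2(1456/711.5) = 1.033  (Fox8)
log2(21.88/35.25) = -0.688  (Atf10)
Pten4 is most strongly downregulated.

-3.422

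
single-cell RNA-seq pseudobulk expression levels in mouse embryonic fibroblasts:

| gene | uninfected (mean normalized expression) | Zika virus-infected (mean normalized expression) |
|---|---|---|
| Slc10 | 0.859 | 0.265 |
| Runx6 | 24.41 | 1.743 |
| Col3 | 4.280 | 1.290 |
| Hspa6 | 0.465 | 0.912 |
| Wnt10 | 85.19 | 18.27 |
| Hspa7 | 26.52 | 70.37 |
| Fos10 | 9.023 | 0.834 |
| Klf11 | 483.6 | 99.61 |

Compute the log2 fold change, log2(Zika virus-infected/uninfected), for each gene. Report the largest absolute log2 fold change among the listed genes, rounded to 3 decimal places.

log2(0.265/0.859) = -1.697  (Slc10)
log2(1.743/24.41) = -3.808  (Runx6)
log2(1.290/4.280) = -1.730  (Col3)
log2(0.912/0.465) = 0.972  (Hspa6)
log2(18.27/85.19) = -2.221  (Wnt10)
log2(70.37/26.52) = 1.408  (Hspa7)
log2(0.834/9.023) = -3.435  (Fos10)
log2(99.61/483.6) = -2.279  (Klf11)
The largest magnitude belongs to Runx6.

3.808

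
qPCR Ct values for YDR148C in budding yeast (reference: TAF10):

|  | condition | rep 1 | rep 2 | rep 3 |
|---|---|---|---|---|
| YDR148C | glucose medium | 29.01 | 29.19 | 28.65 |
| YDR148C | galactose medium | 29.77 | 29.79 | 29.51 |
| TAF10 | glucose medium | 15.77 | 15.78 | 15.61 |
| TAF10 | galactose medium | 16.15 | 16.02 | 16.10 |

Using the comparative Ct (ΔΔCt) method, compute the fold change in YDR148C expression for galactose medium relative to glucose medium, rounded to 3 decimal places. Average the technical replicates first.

0.774

Mean Ct: YDR148C glucose medium 28.950; YDR148C galactose medium 29.690; TAF10 glucose medium 15.720; TAF10 galactose medium 16.090
ΔCt(glucose medium) = 28.950 − 15.720 = 13.230
ΔCt(galactose medium) = 29.690 − 16.090 = 13.600
ΔΔCt = 13.600 − 13.230 = 0.370
Fold change = 2^(−0.370) = 0.7738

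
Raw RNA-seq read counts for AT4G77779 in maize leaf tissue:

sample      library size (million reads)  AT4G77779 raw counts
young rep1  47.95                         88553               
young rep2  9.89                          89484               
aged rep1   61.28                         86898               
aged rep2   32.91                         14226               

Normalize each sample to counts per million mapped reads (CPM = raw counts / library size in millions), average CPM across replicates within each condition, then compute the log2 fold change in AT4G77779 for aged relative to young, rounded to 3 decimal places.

CPM(young rep1) = 88553 / 47.95 = 1846.7779
CPM(young rep2) = 89484 / 9.89 = 9047.9272
CPM(aged rep1) = 86898 / 61.28 = 1418.0483
CPM(aged rep2) = 14226 / 32.91 = 432.2698
mean CPM(young) = 5447.3525; mean CPM(aged) = 925.1591
Fold change = 925.1591 / 5447.3525 = 0.16984
log2(0.16984) = -2.5578

-2.558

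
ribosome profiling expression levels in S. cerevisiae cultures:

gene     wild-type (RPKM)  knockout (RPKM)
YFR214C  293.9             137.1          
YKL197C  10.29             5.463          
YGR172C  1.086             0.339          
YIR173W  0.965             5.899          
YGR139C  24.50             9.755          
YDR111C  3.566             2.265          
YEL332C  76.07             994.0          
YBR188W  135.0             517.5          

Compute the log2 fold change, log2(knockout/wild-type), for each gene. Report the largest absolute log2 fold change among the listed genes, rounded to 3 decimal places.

3.708

log2(137.1/293.9) = -1.100  (YFR214C)
log2(5.463/10.29) = -0.913  (YKL197C)
log2(0.339/1.086) = -1.680  (YGR172C)
log2(5.899/0.965) = 2.612  (YIR173W)
log2(9.755/24.50) = -1.329  (YGR139C)
log2(2.265/3.566) = -0.655  (YDR111C)
log2(994.0/76.07) = 3.708  (YEL332C)
log2(517.5/135.0) = 1.939  (YBR188W)
The largest magnitude belongs to YEL332C.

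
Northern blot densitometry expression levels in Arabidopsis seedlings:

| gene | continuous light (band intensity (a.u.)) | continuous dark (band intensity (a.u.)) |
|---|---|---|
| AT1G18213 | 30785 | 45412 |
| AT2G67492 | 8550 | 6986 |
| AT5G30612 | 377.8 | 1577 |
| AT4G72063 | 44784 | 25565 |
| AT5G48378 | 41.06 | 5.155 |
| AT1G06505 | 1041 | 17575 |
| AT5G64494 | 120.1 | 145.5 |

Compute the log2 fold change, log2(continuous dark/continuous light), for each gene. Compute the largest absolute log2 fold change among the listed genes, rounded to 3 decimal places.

4.077

log2(45412/30785) = 0.561  (AT1G18213)
log2(6986/8550) = -0.291  (AT2G67492)
log2(1577/377.8) = 2.061  (AT5G30612)
log2(25565/44784) = -0.809  (AT4G72063)
log2(5.155/41.06) = -2.994  (AT5G48378)
log2(17575/1041) = 4.077  (AT1G06505)
log2(145.5/120.1) = 0.277  (AT5G64494)
The largest magnitude belongs to AT1G06505.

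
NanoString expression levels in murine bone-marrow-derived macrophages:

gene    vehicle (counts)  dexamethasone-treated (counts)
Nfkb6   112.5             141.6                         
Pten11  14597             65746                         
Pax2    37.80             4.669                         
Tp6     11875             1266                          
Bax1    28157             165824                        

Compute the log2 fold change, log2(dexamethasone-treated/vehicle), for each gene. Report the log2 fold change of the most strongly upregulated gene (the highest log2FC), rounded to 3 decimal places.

2.558

log2(141.6/112.5) = 0.332  (Nfkb6)
log2(65746/14597) = 2.171  (Pten11)
log2(4.669/37.80) = -3.017  (Pax2)
log2(1266/11875) = -3.230  (Tp6)
log2(165824/28157) = 2.558  (Bax1)
Bax1 is most strongly upregulated.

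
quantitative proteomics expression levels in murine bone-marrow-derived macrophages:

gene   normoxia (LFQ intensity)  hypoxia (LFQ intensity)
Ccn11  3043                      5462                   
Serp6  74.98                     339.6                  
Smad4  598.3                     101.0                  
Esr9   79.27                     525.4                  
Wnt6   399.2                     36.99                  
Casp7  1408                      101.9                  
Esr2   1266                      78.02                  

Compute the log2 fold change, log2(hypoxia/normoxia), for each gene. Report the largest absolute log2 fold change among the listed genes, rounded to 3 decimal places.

log2(5462/3043) = 0.844  (Ccn11)
log2(339.6/74.98) = 2.179  (Serp6)
log2(101.0/598.3) = -2.567  (Smad4)
log2(525.4/79.27) = 2.729  (Esr9)
log2(36.99/399.2) = -3.432  (Wnt6)
log2(101.9/1408) = -3.788  (Casp7)
log2(78.02/1266) = -4.020  (Esr2)
The largest magnitude belongs to Esr2.

4.020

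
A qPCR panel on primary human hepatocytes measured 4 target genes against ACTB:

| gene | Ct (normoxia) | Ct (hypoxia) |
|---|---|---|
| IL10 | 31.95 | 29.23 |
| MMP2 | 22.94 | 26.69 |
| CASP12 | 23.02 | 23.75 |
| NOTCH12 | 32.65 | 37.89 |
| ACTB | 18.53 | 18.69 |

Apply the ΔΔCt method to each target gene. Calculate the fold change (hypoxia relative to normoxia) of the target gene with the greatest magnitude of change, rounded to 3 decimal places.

IL10: ΔΔCt = (29.23−18.69) − (31.95−18.53) = 10.54 − 13.42 = -2.88; fold change = 2^2.88 = 7.362
MMP2: ΔΔCt = (26.69−18.69) − (22.94−18.53) = 8.00 − 4.41 = 3.59; fold change = 2^-3.59 = 0.083
CASP12: ΔΔCt = (23.75−18.69) − (23.02−18.53) = 5.06 − 4.49 = 0.57; fold change = 2^-0.57 = 0.674
NOTCH12: ΔΔCt = (37.89−18.69) − (32.65−18.53) = 19.20 − 14.12 = 5.08; fold change = 2^-5.08 = 0.030
NOTCH12 has the largest |ΔΔCt| = 5.08.

0.030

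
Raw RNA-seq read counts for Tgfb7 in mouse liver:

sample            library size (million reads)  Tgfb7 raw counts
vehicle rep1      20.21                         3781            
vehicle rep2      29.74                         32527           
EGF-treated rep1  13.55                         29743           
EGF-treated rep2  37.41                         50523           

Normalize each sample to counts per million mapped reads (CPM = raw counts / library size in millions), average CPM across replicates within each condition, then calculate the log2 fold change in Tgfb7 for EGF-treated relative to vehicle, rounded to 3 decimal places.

1.469

CPM(vehicle rep1) = 3781 / 20.21 = 187.0856
CPM(vehicle rep2) = 32527 / 29.74 = 1093.7122
CPM(EGF-treated rep1) = 29743 / 13.55 = 2195.0554
CPM(EGF-treated rep2) = 50523 / 37.41 = 1350.5213
mean CPM(vehicle) = 640.3989; mean CPM(EGF-treated) = 1772.7883
Fold change = 1772.7883 / 640.3989 = 2.76826
log2(2.76826) = 1.4690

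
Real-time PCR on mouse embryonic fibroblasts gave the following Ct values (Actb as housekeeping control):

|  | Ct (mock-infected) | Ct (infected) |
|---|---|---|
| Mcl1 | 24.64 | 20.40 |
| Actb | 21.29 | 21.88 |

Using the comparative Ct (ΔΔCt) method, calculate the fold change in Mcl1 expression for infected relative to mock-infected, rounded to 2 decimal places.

28.44

ΔCt(mock-infected) = 24.640 − 21.290 = 3.350
ΔCt(infected) = 20.400 − 21.880 = -1.480
ΔΔCt = -1.480 − 3.350 = -4.830
Fold change = 2^(−(-4.830)) = 2^4.830 = 28.443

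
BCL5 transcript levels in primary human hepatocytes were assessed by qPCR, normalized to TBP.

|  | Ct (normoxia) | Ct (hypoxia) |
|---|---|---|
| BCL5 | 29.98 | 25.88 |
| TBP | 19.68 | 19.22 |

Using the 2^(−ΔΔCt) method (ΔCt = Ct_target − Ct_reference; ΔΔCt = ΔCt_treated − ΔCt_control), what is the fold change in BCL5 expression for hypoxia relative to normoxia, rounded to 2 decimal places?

12.47

ΔCt(normoxia) = 29.980 − 19.680 = 10.300
ΔCt(hypoxia) = 25.880 − 19.220 = 6.660
ΔΔCt = 6.660 − 10.300 = -3.640
Fold change = 2^(−(-3.640)) = 2^3.640 = 12.467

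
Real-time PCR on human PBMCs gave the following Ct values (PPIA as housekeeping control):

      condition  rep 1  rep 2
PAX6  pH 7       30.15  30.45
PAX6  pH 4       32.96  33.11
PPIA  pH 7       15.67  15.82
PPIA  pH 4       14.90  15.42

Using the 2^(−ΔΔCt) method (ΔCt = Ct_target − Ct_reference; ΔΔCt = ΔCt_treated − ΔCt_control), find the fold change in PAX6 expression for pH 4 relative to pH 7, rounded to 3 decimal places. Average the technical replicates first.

Mean Ct: PAX6 pH 7 30.300; PAX6 pH 4 33.035; PPIA pH 7 15.745; PPIA pH 4 15.160
ΔCt(pH 7) = 30.300 − 15.745 = 14.555
ΔCt(pH 4) = 33.035 − 15.160 = 17.875
ΔΔCt = 17.875 − 14.555 = 3.320
Fold change = 2^(−3.320) = 0.1001

0.100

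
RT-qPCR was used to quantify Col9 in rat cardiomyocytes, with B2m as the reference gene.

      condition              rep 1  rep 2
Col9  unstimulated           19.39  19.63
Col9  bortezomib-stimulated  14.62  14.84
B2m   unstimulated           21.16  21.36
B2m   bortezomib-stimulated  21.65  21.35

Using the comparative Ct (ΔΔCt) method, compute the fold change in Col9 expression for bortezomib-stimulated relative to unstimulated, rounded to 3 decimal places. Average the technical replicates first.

Mean Ct: Col9 unstimulated 19.510; Col9 bortezomib-stimulated 14.730; B2m unstimulated 21.260; B2m bortezomib-stimulated 21.500
ΔCt(unstimulated) = 19.510 − 21.260 = -1.750
ΔCt(bortezomib-stimulated) = 14.730 − 21.500 = -6.770
ΔΔCt = -6.770 − (-1.750) = -5.020
Fold change = 2^(−(-5.020)) = 2^5.020 = 32.4467

32.447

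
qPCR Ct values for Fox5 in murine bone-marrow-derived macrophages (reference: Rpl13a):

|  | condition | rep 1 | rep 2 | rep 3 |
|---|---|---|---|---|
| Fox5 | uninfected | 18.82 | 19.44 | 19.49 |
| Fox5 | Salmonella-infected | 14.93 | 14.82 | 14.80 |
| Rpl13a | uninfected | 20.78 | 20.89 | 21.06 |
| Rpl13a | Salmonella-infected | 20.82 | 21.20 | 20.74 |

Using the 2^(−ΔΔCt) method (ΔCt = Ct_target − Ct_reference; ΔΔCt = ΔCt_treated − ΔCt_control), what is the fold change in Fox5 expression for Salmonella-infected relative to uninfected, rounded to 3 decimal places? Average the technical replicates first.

Mean Ct: Fox5 uninfected 19.250; Fox5 Salmonella-infected 14.850; Rpl13a uninfected 20.910; Rpl13a Salmonella-infected 20.920
ΔCt(uninfected) = 19.250 − 20.910 = -1.660
ΔCt(Salmonella-infected) = 14.850 − 20.920 = -6.070
ΔΔCt = -6.070 − (-1.660) = -4.410
Fold change = 2^(−(-4.410)) = 2^4.410 = 21.2590

21.259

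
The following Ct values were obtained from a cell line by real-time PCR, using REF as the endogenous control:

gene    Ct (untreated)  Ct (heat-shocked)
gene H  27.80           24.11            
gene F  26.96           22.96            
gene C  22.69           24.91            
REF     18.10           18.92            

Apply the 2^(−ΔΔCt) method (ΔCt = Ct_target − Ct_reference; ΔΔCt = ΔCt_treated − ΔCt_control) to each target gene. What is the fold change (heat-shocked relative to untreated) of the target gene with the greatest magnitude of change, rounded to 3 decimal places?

gene H: ΔΔCt = (24.11−18.92) − (27.80−18.10) = 5.19 − 9.70 = -4.51; fold change = 2^4.51 = 22.785
gene F: ΔΔCt = (22.96−18.92) − (26.96−18.10) = 4.04 − 8.86 = -4.82; fold change = 2^4.82 = 28.246
gene C: ΔΔCt = (24.91−18.92) − (22.69−18.10) = 5.99 − 4.59 = 1.40; fold change = 2^-1.40 = 0.379
gene F has the largest |ΔΔCt| = 4.82.

28.246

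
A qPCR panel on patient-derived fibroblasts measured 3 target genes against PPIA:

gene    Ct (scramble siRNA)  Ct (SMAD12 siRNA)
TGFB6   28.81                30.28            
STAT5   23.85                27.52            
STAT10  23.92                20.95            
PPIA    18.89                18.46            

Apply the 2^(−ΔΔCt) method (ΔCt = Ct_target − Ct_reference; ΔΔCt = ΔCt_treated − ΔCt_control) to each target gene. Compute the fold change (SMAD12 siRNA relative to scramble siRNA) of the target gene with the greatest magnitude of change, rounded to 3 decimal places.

0.058

TGFB6: ΔΔCt = (30.28−18.46) − (28.81−18.89) = 11.82 − 9.92 = 1.90; fold change = 2^-1.90 = 0.268
STAT5: ΔΔCt = (27.52−18.46) − (23.85−18.89) = 9.06 − 4.96 = 4.10; fold change = 2^-4.10 = 0.058
STAT10: ΔΔCt = (20.95−18.46) − (23.92−18.89) = 2.49 − 5.03 = -2.54; fold change = 2^2.54 = 5.816
STAT5 has the largest |ΔΔCt| = 4.10.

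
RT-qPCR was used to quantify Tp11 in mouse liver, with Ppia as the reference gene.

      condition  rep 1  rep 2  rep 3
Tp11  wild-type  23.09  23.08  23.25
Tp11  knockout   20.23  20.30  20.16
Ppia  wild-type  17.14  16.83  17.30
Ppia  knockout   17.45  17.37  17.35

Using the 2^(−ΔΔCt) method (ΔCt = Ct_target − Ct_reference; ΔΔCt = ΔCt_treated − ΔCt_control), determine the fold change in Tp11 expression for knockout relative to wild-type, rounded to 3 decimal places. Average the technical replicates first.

9.254

Mean Ct: Tp11 wild-type 23.140; Tp11 knockout 20.230; Ppia wild-type 17.090; Ppia knockout 17.390
ΔCt(wild-type) = 23.140 − 17.090 = 6.050
ΔCt(knockout) = 20.230 − 17.390 = 2.840
ΔΔCt = 2.840 − 6.050 = -3.210
Fold change = 2^(−(-3.210)) = 2^3.210 = 9.2535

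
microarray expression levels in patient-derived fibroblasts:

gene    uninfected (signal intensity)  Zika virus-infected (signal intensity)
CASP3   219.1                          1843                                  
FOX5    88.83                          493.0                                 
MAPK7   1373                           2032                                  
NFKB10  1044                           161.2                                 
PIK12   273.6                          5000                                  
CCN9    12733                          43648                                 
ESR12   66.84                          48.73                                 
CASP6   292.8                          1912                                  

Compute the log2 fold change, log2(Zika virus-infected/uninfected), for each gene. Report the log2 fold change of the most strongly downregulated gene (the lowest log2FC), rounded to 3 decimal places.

log2(1843/219.1) = 3.072  (CASP3)
log2(493.0/88.83) = 2.472  (FOX5)
log2(2032/1373) = 0.566  (MAPK7)
log2(161.2/1044) = -2.695  (NFKB10)
log2(5000/273.6) = 4.192  (PIK12)
log2(43648/12733) = 1.777  (CCN9)
log2(48.73/66.84) = -0.456  (ESR12)
log2(1912/292.8) = 2.707  (CASP6)
NFKB10 is most strongly downregulated.

-2.695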